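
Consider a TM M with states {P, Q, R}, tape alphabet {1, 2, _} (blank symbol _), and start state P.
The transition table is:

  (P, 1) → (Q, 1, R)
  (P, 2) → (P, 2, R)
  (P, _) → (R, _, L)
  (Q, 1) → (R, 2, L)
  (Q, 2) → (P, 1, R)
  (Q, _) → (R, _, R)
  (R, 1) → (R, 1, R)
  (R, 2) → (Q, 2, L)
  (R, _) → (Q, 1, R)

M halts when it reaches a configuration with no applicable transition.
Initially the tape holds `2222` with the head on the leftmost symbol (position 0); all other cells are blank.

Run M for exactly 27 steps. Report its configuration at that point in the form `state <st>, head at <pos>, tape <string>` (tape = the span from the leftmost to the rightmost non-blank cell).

state P, head at 1, tape 11222

state=P head=0 tape=_[2]222_   (P,2)→(P,2,R)
state=P head=1 tape=_2[2]22_   (P,2)→(P,2,R)
state=P head=2 tape=_22[2]2_   (P,2)→(P,2,R)
state=P head=3 tape=_222[2]_   (P,2)→(P,2,R)
state=P head=4 tape=_2222[_]   (P,_)→(R,_,L)
state=R head=3 tape=_222[2]_   (R,2)→(Q,2,L)
state=Q head=2 tape=_22[2]2_   (Q,2)→(P,1,R)
state=P head=3 tape=_221[2]_   (P,2)→(P,2,R)
state=P head=4 tape=_2212[_]   (P,_)→(R,_,L)
state=R head=3 tape=_221[2]_   (R,2)→(Q,2,L)
state=Q head=2 tape=_22[1]2_   (Q,1)→(R,2,L)
state=R head=1 tape=_2[2]22_   (R,2)→(Q,2,L)
state=Q head=0 tape=_[2]222_   (Q,2)→(P,1,R)
state=P head=1 tape=_1[2]22_   (P,2)→(P,2,R)
state=P head=2 tape=_12[2]2_   (P,2)→(P,2,R)
state=P head=3 tape=_122[2]_   (P,2)→(P,2,R)
state=P head=4 tape=_1222[_]   (P,_)→(R,_,L)
state=R head=3 tape=_122[2]_   (R,2)→(Q,2,L)
state=Q head=2 tape=_12[2]2_   (Q,2)→(P,1,R)
state=P head=3 tape=_121[2]_   (P,2)→(P,2,R)
state=P head=4 tape=_1212[_]   (P,_)→(R,_,L)
state=R head=3 tape=_121[2]_   (R,2)→(Q,2,L)
state=Q head=2 tape=_12[1]2_   (Q,1)→(R,2,L)
state=R head=1 tape=_1[2]22_   (R,2)→(Q,2,L)
state=Q head=0 tape=_[1]222_   (Q,1)→(R,2,L)
state=R head=-1 tape=[_]2222_   (R,_)→(Q,1,R)
state=Q head=0 tape=1[2]222_   (Q,2)→(P,1,R)
state=P head=1 tape=11[2]22_
After 27 steps: state P, head at 1, tape 11222.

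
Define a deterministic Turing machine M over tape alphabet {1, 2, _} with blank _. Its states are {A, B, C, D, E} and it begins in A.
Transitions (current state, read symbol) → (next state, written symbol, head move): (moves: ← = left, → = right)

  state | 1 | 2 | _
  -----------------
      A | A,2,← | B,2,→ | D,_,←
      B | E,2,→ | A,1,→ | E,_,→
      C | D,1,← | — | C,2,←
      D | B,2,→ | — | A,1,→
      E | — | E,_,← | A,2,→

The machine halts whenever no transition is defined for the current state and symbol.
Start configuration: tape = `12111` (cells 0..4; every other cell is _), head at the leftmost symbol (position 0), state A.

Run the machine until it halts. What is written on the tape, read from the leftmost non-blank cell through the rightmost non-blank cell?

A | __[1]2111   read 1 → write 2, move ←, go to A
A | _[_]22111   read _ → write _, move ←, go to D
D | [_]_22111   read _ → write 1, move →, go to A
A | 1[_]22111   read _ → write _, move ←, go to D
D | [1]_22111   read 1 → write 2, move →, go to B
B | 2[_]22111   read _ → write _, move →, go to E
E | 2_[2]2111   read 2 → write _, move ←, go to E
E | 2[_]_2111   read _ → write 2, move →, go to A
A | 22[_]2111   read _ → write _, move ←, go to D
D | 2[2]_2111
The non-blank tape span at halt is 22_2111.

22_2111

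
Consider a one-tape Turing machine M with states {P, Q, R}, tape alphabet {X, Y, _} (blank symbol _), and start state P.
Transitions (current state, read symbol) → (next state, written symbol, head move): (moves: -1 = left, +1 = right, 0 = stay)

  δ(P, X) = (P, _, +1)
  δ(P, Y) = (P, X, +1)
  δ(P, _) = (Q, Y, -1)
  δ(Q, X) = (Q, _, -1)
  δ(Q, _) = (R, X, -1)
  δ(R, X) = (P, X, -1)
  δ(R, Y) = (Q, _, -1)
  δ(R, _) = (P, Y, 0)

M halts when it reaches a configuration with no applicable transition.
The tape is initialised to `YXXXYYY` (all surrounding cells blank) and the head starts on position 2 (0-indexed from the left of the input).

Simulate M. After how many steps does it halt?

30

P | YX[X]XYYY_   read X → write _, move +1, go to P
P | YX_[X]YYY_   read X → write _, move +1, go to P
P | YX__[Y]YY_   read Y → write X, move +1, go to P
P | YX__X[Y]Y_   read Y → write X, move +1, go to P
P | YX__XX[Y]_   read Y → write X, move +1, go to P
P | YX__XXX[_]   read _ → write Y, move -1, go to Q
Q | YX__XX[X]Y   read X → write _, move -1, go to Q
Q | YX__X[X]_Y   read X → write _, move -1, go to Q
Q | YX__[X]__Y   read X → write _, move -1, go to Q
Q | YX_[_]___Y   read _ → write X, move -1, go to R
R | YX[_]X___Y   read _ → write Y, move 0, go to P
P | YX[Y]X___Y   read Y → write X, move +1, go to P
P | YXX[X]___Y   read X → write _, move +1, go to P
P | YXX_[_]__Y   read _ → write Y, move -1, go to Q
Q | YXX[_]Y__Y   read _ → write X, move -1, go to R
R | YX[X]XY__Y   read X → write X, move -1, go to P
P | Y[X]XXY__Y   read X → write _, move +1, go to P
P | Y_[X]XY__Y   read X → write _, move +1, go to P
P | Y__[X]Y__Y   read X → write _, move +1, go to P
P | Y___[Y]__Y   read Y → write X, move +1, go to P
P | Y___X[_]_Y   read _ → write Y, move -1, go to Q
Q | Y___[X]Y_Y   read X → write _, move -1, go to Q
Q | Y__[_]_Y_Y   read _ → write X, move -1, go to R
R | Y_[_]X_Y_Y   read _ → write Y, move 0, go to P
P | Y_[Y]X_Y_Y   read Y → write X, move +1, go to P
P | Y_X[X]_Y_Y   read X → write _, move +1, go to P
P | Y_X_[_]Y_Y   read _ → write Y, move -1, go to Q
Q | Y_X[_]YY_Y   read _ → write X, move -1, go to R
R | Y_[X]XYY_Y   read X → write X, move -1, go to P
P | Y[_]XXYY_Y   read _ → write Y, move -1, go to Q
Q | [Y]YXXYY_Y
M halts after 30 transitions.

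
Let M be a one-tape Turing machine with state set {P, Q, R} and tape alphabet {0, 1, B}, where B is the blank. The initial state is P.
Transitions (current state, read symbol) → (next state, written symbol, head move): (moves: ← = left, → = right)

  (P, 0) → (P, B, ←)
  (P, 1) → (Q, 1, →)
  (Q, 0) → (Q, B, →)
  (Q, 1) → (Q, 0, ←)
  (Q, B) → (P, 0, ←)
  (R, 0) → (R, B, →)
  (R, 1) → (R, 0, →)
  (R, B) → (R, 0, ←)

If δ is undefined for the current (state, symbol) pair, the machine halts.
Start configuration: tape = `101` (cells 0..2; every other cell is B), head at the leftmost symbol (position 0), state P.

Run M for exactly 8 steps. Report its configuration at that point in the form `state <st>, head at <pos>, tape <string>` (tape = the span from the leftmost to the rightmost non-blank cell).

state P, head at 2, tape 1BB0

state=P head=0 tape=[1]01B   (P,1)→(Q,1,→)
state=Q head=1 tape=1[0]1B   (Q,0)→(Q,B,→)
state=Q head=2 tape=1B[1]B   (Q,1)→(Q,0,←)
state=Q head=1 tape=1[B]0B   (Q,B)→(P,0,←)
state=P head=0 tape=[1]00B   (P,1)→(Q,1,→)
state=Q head=1 tape=1[0]0B   (Q,0)→(Q,B,→)
state=Q head=2 tape=1B[0]B   (Q,0)→(Q,B,→)
state=Q head=3 tape=1BB[B]   (Q,B)→(P,0,←)
state=P head=2 tape=1B[B]0
After 8 steps: state P, head at 2, tape 1BB0.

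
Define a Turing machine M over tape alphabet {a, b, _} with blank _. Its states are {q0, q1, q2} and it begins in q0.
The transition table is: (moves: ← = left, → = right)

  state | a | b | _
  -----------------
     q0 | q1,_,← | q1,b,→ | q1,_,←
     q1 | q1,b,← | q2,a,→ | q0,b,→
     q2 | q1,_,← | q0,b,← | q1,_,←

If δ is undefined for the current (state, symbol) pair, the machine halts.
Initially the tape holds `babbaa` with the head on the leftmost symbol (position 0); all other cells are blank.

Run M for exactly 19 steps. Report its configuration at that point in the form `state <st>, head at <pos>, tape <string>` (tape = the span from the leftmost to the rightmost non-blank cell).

q0 | __[b]abbaa   read b → write b, move →, go to q1
q1 | __b[a]bbaa   read a → write b, move ←, go to q1
q1 | __[b]bbbaa   read b → write a, move →, go to q2
q2 | __a[b]bbaa   read b → write b, move ←, go to q0
q0 | __[a]bbbaa   read a → write _, move ←, go to q1
q1 | _[_]_bbbaa   read _ → write b, move →, go to q0
q0 | _b[_]bbbaa   read _ → write _, move ←, go to q1
q1 | _[b]_bbbaa   read b → write a, move →, go to q2
q2 | _a[_]bbbaa   read _ → write _, move ←, go to q1
q1 | _[a]_bbbaa   read a → write b, move ←, go to q1
q1 | [_]b_bbbaa   read _ → write b, move →, go to q0
q0 | b[b]_bbbaa   read b → write b, move →, go to q1
q1 | bb[_]bbbaa   read _ → write b, move →, go to q0
q0 | bbb[b]bbaa   read b → write b, move →, go to q1
q1 | bbbb[b]baa   read b → write a, move →, go to q2
q2 | bbbba[b]aa   read b → write b, move ←, go to q0
q0 | bbbb[a]baa   read a → write _, move ←, go to q1
q1 | bbb[b]_baa   read b → write a, move →, go to q2
q2 | bbba[_]baa   read _ → write _, move ←, go to q1
q1 | bbb[a]_baa
After 19 steps: state q1, head at 1, tape bbba_baa.

state q1, head at 1, tape bbba_baa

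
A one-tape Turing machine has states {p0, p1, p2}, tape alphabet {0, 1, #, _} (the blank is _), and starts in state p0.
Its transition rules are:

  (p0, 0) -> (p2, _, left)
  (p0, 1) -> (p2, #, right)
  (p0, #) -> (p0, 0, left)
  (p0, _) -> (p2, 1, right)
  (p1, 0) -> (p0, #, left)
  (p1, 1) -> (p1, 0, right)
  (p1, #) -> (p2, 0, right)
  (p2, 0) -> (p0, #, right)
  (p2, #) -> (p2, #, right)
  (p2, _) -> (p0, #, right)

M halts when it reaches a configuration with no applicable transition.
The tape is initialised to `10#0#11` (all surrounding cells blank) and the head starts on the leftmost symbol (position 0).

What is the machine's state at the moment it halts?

state=p0 head=0 tape=_[1]0#0#11   (p0,1)→(p2,#,right)
state=p2 head=1 tape=_#[0]#0#11   (p2,0)→(p0,#,right)
state=p0 head=2 tape=_##[#]0#11   (p0,#)→(p0,0,left)
state=p0 head=1 tape=_#[#]00#11   (p0,#)→(p0,0,left)
state=p0 head=0 tape=_[#]000#11   (p0,#)→(p0,0,left)
state=p0 head=-1 tape=[_]0000#11   (p0,_)→(p2,1,right)
state=p2 head=0 tape=1[0]000#11   (p2,0)→(p0,#,right)
state=p0 head=1 tape=1#[0]00#11   (p0,0)→(p2,_,left)
state=p2 head=0 tape=1[#]_00#11   (p2,#)→(p2,#,right)
state=p2 head=1 tape=1#[_]00#11   (p2,_)→(p0,#,right)
state=p0 head=2 tape=1##[0]0#11   (p0,0)→(p2,_,left)
state=p2 head=1 tape=1#[#]_0#11   (p2,#)→(p2,#,right)
state=p2 head=2 tape=1##[_]0#11   (p2,_)→(p0,#,right)
state=p0 head=3 tape=1###[0]#11   (p0,0)→(p2,_,left)
state=p2 head=2 tape=1##[#]_#11   (p2,#)→(p2,#,right)
state=p2 head=3 tape=1###[_]#11   (p2,_)→(p0,#,right)
state=p0 head=4 tape=1####[#]11   (p0,#)→(p0,0,left)
state=p0 head=3 tape=1###[#]011   (p0,#)→(p0,0,left)
state=p0 head=2 tape=1##[#]0011   (p0,#)→(p0,0,left)
state=p0 head=1 tape=1#[#]00011   (p0,#)→(p0,0,left)
state=p0 head=0 tape=1[#]000011   (p0,#)→(p0,0,left)
state=p0 head=-1 tape=[1]0000011   (p0,1)→(p2,#,right)
state=p2 head=0 tape=#[0]000011   (p2,0)→(p0,#,right)
state=p0 head=1 tape=##[0]00011   (p0,0)→(p2,_,left)
state=p2 head=0 tape=#[#]_00011   (p2,#)→(p2,#,right)
state=p2 head=1 tape=##[_]00011   (p2,_)→(p0,#,right)
state=p0 head=2 tape=###[0]0011   (p0,0)→(p2,_,left)
state=p2 head=1 tape=##[#]_0011   (p2,#)→(p2,#,right)
state=p2 head=2 tape=###[_]0011   (p2,_)→(p0,#,right)
state=p0 head=3 tape=####[0]011   (p0,0)→(p2,_,left)
state=p2 head=2 tape=###[#]_011   (p2,#)→(p2,#,right)
state=p2 head=3 tape=####[_]011   (p2,_)→(p0,#,right)
state=p0 head=4 tape=#####[0]11   (p0,0)→(p2,_,left)
state=p2 head=3 tape=####[#]_11   (p2,#)→(p2,#,right)
state=p2 head=4 tape=#####[_]11   (p2,_)→(p0,#,right)
state=p0 head=5 tape=######[1]1   (p0,1)→(p2,#,right)
state=p2 head=6 tape=#######[1]
No transition is defined for (p2, 1); M halts in state p2.

p2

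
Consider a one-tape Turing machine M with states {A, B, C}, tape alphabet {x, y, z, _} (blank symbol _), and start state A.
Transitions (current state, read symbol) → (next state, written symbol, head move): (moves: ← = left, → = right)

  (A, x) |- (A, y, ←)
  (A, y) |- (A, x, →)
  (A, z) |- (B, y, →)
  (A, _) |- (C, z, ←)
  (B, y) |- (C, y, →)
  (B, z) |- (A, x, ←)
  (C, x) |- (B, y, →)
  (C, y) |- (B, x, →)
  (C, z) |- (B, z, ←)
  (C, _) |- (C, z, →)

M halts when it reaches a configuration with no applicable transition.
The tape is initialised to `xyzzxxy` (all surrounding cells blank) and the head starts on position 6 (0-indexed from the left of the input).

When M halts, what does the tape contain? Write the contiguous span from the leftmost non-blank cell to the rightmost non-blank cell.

A | xyzzxx[y]__   read y → write x, move →, go to A
A | xyzzxxx[_]_   read _ → write z, move ←, go to C
C | xyzzxx[x]z_   read x → write y, move →, go to B
B | xyzzxxy[z]_   read z → write x, move ←, go to A
A | xyzzxx[y]x_   read y → write x, move →, go to A
A | xyzzxxx[x]_   read x → write y, move ←, go to A
A | xyzzxx[x]y_   read x → write y, move ←, go to A
A | xyzzx[x]yy_   read x → write y, move ←, go to A
A | xyzz[x]yyy_   read x → write y, move ←, go to A
A | xyz[z]yyyy_   read z → write y, move →, go to B
B | xyzy[y]yyy_   read y → write y, move →, go to C
C | xyzyy[y]yy_   read y → write x, move →, go to B
B | xyzyyx[y]y_   read y → write y, move →, go to C
C | xyzyyxy[y]_   read y → write x, move →, go to B
B | xyzyyxyx[_]
The non-blank tape span at halt is xyzyyxyx.

xyzyyxyx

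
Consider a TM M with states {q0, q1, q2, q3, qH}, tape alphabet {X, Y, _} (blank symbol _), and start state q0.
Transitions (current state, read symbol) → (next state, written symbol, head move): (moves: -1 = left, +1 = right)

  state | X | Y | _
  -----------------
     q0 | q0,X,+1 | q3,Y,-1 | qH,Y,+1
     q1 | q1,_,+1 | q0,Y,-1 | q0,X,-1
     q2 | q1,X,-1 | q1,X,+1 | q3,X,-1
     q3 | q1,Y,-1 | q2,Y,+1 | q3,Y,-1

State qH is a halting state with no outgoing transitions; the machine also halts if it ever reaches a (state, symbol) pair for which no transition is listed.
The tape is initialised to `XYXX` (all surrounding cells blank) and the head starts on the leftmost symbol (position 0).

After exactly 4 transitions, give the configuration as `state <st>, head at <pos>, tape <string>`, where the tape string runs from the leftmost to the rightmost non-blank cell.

q0 | __[X]YXX   read X → write X, move +1, go to q0
q0 | __X[Y]XX   read Y → write Y, move -1, go to q3
q3 | __[X]YXX   read X → write Y, move -1, go to q1
q1 | _[_]YYXX   read _ → write X, move -1, go to q0
q0 | [_]XYYXX
After 4 steps: state q0, head at -2, tape XYYXX.

state q0, head at -2, tape XYYXX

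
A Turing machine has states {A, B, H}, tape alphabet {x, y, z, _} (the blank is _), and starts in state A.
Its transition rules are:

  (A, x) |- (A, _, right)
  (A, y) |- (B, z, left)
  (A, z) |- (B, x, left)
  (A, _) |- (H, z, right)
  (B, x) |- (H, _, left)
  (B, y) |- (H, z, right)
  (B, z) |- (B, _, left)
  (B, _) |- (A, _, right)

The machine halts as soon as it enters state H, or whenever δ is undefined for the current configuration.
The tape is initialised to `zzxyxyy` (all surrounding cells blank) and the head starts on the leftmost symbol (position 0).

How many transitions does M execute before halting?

24

state=A head=0 tape=_[z]zxyxyy__   (A,z)→(B,x,left)
state=B head=-1 tape=[_]xzxyxyy__   (B,_)→(A,_,right)
state=A head=0 tape=_[x]zxyxyy__   (A,x)→(A,_,right)
state=A head=1 tape=__[z]xyxyy__   (A,z)→(B,x,left)
state=B head=0 tape=_[_]xxyxyy__   (B,_)→(A,_,right)
state=A head=1 tape=__[x]xyxyy__   (A,x)→(A,_,right)
state=A head=2 tape=___[x]yxyy__   (A,x)→(A,_,right)
state=A head=3 tape=____[y]xyy__   (A,y)→(B,z,left)
state=B head=2 tape=___[_]zxyy__   (B,_)→(A,_,right)
state=A head=3 tape=____[z]xyy__   (A,z)→(B,x,left)
state=B head=2 tape=___[_]xxyy__   (B,_)→(A,_,right)
state=A head=3 tape=____[x]xyy__   (A,x)→(A,_,right)
state=A head=4 tape=_____[x]yy__   (A,x)→(A,_,right)
state=A head=5 tape=______[y]y__   (A,y)→(B,z,left)
state=B head=4 tape=_____[_]zy__   (B,_)→(A,_,right)
state=A head=5 tape=______[z]y__   (A,z)→(B,x,left)
state=B head=4 tape=_____[_]xy__   (B,_)→(A,_,right)
state=A head=5 tape=______[x]y__   (A,x)→(A,_,right)
state=A head=6 tape=_______[y]__   (A,y)→(B,z,left)
state=B head=5 tape=______[_]z__   (B,_)→(A,_,right)
state=A head=6 tape=_______[z]__   (A,z)→(B,x,left)
state=B head=5 tape=______[_]x__   (B,_)→(A,_,right)
state=A head=6 tape=_______[x]__   (A,x)→(A,_,right)
state=A head=7 tape=________[_]_   (A,_)→(H,z,right)
state=H head=8 tape=________z[_]
M halts after 24 transitions.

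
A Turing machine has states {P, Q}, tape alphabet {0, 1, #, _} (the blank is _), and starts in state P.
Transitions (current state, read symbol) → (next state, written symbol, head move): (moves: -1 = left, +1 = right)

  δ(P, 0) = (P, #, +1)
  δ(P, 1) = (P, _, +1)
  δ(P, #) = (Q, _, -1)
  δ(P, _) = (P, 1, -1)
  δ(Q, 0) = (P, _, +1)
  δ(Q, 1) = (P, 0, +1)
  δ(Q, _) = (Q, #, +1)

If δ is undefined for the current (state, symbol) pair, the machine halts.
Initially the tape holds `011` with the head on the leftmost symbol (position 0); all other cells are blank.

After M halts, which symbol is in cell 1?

_

state=P head=0 tape=_[0]11___   (P,0)→(P,#,+1)
state=P head=1 tape=_#[1]1___   (P,1)→(P,_,+1)
state=P head=2 tape=_#_[1]___   (P,1)→(P,_,+1)
state=P head=3 tape=_#__[_]__   (P,_)→(P,1,-1)
state=P head=2 tape=_#_[_]1__   (P,_)→(P,1,-1)
state=P head=1 tape=_#[_]11__   (P,_)→(P,1,-1)
state=P head=0 tape=_[#]111__   (P,#)→(Q,_,-1)
state=Q head=-1 tape=[_]_111__   (Q,_)→(Q,#,+1)
state=Q head=0 tape=#[_]111__   (Q,_)→(Q,#,+1)
state=Q head=1 tape=##[1]11__   (Q,1)→(P,0,+1)
state=P head=2 tape=##0[1]1__   (P,1)→(P,_,+1)
state=P head=3 tape=##0_[1]__   (P,1)→(P,_,+1)
state=P head=4 tape=##0__[_]_   (P,_)→(P,1,-1)
state=P head=3 tape=##0_[_]1_   (P,_)→(P,1,-1)
state=P head=2 tape=##0[_]11_   (P,_)→(P,1,-1)
state=P head=1 tape=##[0]111_   (P,0)→(P,#,+1)
state=P head=2 tape=###[1]11_   (P,1)→(P,_,+1)
state=P head=3 tape=###_[1]1_   (P,1)→(P,_,+1)
state=P head=4 tape=###__[1]_   (P,1)→(P,_,+1)
state=P head=5 tape=###___[_]   (P,_)→(P,1,-1)
state=P head=4 tape=###__[_]1   (P,_)→(P,1,-1)
state=P head=3 tape=###_[_]11   (P,_)→(P,1,-1)
state=P head=2 tape=###[_]111   (P,_)→(P,1,-1)
state=P head=1 tape=##[#]1111   (P,#)→(Q,_,-1)
state=Q head=0 tape=#[#]_1111
Cell 1 holds _ when M halts.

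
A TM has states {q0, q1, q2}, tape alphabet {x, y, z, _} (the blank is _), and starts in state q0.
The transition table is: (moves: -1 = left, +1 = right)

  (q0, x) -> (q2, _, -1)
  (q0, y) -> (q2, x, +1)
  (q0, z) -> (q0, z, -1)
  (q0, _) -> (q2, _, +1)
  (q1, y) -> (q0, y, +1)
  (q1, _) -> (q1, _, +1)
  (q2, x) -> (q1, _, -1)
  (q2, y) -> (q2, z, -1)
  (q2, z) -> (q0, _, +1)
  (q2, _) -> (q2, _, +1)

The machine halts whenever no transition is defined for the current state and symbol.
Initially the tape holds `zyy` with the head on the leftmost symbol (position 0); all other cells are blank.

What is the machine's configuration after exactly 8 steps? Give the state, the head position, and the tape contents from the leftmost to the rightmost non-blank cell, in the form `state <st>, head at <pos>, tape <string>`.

state q1, head at 2, tape z

state=q0 head=0 tape=_[z]yy   (q0,z)→(q0,z,-1)
state=q0 head=-1 tape=[_]zyy   (q0,_)→(q2,_,+1)
state=q2 head=0 tape=_[z]yy   (q2,z)→(q0,_,+1)
state=q0 head=1 tape=__[y]y   (q0,y)→(q2,x,+1)
state=q2 head=2 tape=__x[y]   (q2,y)→(q2,z,-1)
state=q2 head=1 tape=__[x]z   (q2,x)→(q1,_,-1)
state=q1 head=0 tape=_[_]_z   (q1,_)→(q1,_,+1)
state=q1 head=1 tape=__[_]z   (q1,_)→(q1,_,+1)
state=q1 head=2 tape=___[z]
After 8 steps: state q1, head at 2, tape z.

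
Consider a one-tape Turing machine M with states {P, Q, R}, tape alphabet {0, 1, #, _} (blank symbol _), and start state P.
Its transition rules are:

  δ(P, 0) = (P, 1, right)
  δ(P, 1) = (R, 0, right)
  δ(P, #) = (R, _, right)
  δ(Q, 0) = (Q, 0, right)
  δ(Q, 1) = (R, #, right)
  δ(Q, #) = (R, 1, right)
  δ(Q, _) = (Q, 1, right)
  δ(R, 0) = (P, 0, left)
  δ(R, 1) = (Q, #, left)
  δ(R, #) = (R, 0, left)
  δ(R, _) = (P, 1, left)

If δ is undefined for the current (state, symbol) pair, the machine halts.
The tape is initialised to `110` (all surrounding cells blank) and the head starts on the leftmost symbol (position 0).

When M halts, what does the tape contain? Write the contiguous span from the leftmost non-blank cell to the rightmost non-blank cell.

P | [1]10_   read 1 → write 0, move right, go to R
R | 0[1]0_   read 1 → write #, move left, go to Q
Q | [0]#0_   read 0 → write 0, move right, go to Q
Q | 0[#]0_   read # → write 1, move right, go to R
R | 01[0]_   read 0 → write 0, move left, go to P
P | 0[1]0_   read 1 → write 0, move right, go to R
R | 00[0]_   read 0 → write 0, move left, go to P
P | 0[0]0_   read 0 → write 1, move right, go to P
P | 01[0]_   read 0 → write 1, move right, go to P
P | 011[_]
The non-blank tape span at halt is 011.

011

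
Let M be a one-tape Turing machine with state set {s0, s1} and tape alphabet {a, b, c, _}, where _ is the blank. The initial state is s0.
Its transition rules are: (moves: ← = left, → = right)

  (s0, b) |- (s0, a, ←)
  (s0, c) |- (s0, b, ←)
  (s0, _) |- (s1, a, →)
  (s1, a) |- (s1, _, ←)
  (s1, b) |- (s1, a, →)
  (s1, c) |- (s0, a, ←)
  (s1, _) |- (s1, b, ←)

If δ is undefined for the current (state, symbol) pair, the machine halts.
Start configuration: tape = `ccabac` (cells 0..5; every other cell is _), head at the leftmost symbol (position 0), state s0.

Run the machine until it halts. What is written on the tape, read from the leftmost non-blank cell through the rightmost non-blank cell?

state=s0 head=0 tape=_[c]cabac   (s0,c)→(s0,b,←)
state=s0 head=-1 tape=[_]bcabac   (s0,_)→(s1,a,→)
state=s1 head=0 tape=a[b]cabac   (s1,b)→(s1,a,→)
state=s1 head=1 tape=aa[c]abac   (s1,c)→(s0,a,←)
state=s0 head=0 tape=a[a]aabac
The non-blank tape span at halt is aaaabac.

aaaabac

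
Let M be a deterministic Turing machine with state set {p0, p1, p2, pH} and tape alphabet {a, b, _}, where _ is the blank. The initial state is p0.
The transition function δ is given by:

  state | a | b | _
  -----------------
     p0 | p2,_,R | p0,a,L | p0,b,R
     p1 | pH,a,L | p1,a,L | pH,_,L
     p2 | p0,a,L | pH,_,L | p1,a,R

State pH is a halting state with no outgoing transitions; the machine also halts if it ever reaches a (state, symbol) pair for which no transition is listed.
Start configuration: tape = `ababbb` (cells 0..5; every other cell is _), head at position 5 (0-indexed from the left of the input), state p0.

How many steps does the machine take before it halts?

state=p0 head=5 tape=ababb[b]__   (p0,b)→(p0,a,L)
state=p0 head=4 tape=abab[b]a__   (p0,b)→(p0,a,L)
state=p0 head=3 tape=aba[b]aa__   (p0,b)→(p0,a,L)
state=p0 head=2 tape=ab[a]aaa__   (p0,a)→(p2,_,R)
state=p2 head=3 tape=ab_[a]aa__   (p2,a)→(p0,a,L)
state=p0 head=2 tape=ab[_]aaa__   (p0,_)→(p0,b,R)
state=p0 head=3 tape=abb[a]aa__   (p0,a)→(p2,_,R)
state=p2 head=4 tape=abb_[a]a__   (p2,a)→(p0,a,L)
state=p0 head=3 tape=abb[_]aa__   (p0,_)→(p0,b,R)
state=p0 head=4 tape=abbb[a]a__   (p0,a)→(p2,_,R)
state=p2 head=5 tape=abbb_[a]__   (p2,a)→(p0,a,L)
state=p0 head=4 tape=abbb[_]a__   (p0,_)→(p0,b,R)
state=p0 head=5 tape=abbbb[a]__   (p0,a)→(p2,_,R)
state=p2 head=6 tape=abbbb_[_]_   (p2,_)→(p1,a,R)
state=p1 head=7 tape=abbbb_a[_]   (p1,_)→(pH,_,L)
state=pH head=6 tape=abbbb_[a]_
M halts after 15 transitions.

15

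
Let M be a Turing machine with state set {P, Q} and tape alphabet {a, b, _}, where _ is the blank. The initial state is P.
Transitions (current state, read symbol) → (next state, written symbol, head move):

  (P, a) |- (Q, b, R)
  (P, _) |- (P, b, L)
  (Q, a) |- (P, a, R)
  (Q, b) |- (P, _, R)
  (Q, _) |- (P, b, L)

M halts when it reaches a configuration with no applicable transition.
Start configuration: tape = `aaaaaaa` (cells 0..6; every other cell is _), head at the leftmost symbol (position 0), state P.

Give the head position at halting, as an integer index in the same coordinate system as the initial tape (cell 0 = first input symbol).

P | [a]aaaaaa_   read a → write b, move R, go to Q
Q | b[a]aaaaa_   read a → write a, move R, go to P
P | ba[a]aaaa_   read a → write b, move R, go to Q
Q | bab[a]aaa_   read a → write a, move R, go to P
P | baba[a]aa_   read a → write b, move R, go to Q
Q | babab[a]a_   read a → write a, move R, go to P
P | bababa[a]_   read a → write b, move R, go to Q
Q | bababab[_]   read _ → write b, move L, go to P
P | bababa[b]b
At halt the head is at cell 6.

6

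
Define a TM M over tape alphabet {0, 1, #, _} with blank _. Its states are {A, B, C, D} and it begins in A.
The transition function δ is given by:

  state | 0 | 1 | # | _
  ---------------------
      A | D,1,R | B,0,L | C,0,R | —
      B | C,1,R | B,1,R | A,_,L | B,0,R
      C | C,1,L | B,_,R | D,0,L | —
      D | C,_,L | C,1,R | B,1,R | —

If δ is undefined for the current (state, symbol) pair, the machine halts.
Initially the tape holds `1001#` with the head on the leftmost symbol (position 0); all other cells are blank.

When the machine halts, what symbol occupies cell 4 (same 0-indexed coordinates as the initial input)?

_

state=A head=0 tape=_[1]001#   (A,1)→(B,0,L)
state=B head=-1 tape=[_]0001#   (B,_)→(B,0,R)
state=B head=0 tape=0[0]001#   (B,0)→(C,1,R)
state=C head=1 tape=01[0]01#   (C,0)→(C,1,L)
state=C head=0 tape=0[1]101#   (C,1)→(B,_,R)
state=B head=1 tape=0_[1]01#   (B,1)→(B,1,R)
state=B head=2 tape=0_1[0]1#   (B,0)→(C,1,R)
state=C head=3 tape=0_11[1]#   (C,1)→(B,_,R)
state=B head=4 tape=0_11_[#]   (B,#)→(A,_,L)
state=A head=3 tape=0_11[_]_
Cell 4 holds _ when M halts.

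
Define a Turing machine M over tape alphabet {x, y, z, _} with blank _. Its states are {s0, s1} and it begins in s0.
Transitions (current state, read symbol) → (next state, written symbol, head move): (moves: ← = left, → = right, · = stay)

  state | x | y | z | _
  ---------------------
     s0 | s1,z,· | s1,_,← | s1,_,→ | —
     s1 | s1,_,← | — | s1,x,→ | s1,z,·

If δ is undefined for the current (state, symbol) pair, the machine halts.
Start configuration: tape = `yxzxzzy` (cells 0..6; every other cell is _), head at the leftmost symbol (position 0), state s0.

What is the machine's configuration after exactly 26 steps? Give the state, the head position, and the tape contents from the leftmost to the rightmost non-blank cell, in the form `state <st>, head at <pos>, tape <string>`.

s0 | ___[y]xzxzzy   read y → write _, move ←, go to s1
s1 | __[_]_xzxzzy   read _ → write z, move ·, go to s1
s1 | __[z]_xzxzzy   read z → write x, move →, go to s1
s1 | __x[_]xzxzzy   read _ → write z, move ·, go to s1
s1 | __x[z]xzxzzy   read z → write x, move →, go to s1
s1 | __xx[x]zxzzy   read x → write _, move ←, go to s1
s1 | __x[x]_zxzzy   read x → write _, move ←, go to s1
s1 | __[x]__zxzzy   read x → write _, move ←, go to s1
s1 | _[_]___zxzzy   read _ → write z, move ·, go to s1
s1 | _[z]___zxzzy   read z → write x, move →, go to s1
s1 | _x[_]__zxzzy   read _ → write z, move ·, go to s1
s1 | _x[z]__zxzzy   read z → write x, move →, go to s1
s1 | _xx[_]_zxzzy   read _ → write z, move ·, go to s1
s1 | _xx[z]_zxzzy   read z → write x, move →, go to s1
s1 | _xxx[_]zxzzy   read _ → write z, move ·, go to s1
s1 | _xxx[z]zxzzy   read z → write x, move →, go to s1
s1 | _xxxx[z]xzzy   read z → write x, move →, go to s1
s1 | _xxxxx[x]zzy   read x → write _, move ←, go to s1
s1 | _xxxx[x]_zzy   read x → write _, move ←, go to s1
s1 | _xxx[x]__zzy   read x → write _, move ←, go to s1
s1 | _xx[x]___zzy   read x → write _, move ←, go to s1
s1 | _x[x]____zzy   read x → write _, move ←, go to s1
s1 | _[x]_____zzy   read x → write _, move ←, go to s1
s1 | [_]______zzy   read _ → write z, move ·, go to s1
s1 | [z]______zzy   read z → write x, move →, go to s1
s1 | x[_]_____zzy   read _ → write z, move ·, go to s1
s1 | x[z]_____zzy
After 26 steps: state s1, head at -2, tape xz_____zzy.

state s1, head at -2, tape xz_____zzy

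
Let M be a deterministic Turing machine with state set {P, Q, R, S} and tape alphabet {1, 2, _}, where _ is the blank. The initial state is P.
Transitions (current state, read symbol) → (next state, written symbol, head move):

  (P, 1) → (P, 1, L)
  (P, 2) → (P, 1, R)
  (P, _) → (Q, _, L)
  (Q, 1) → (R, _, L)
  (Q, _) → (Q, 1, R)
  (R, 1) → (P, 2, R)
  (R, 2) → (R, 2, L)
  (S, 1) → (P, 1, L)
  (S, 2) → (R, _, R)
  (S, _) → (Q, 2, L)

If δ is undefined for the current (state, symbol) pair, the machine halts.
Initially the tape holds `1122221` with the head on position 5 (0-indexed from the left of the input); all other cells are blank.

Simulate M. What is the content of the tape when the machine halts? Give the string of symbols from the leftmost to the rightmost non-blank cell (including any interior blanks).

12_111111

state=P head=5 tape=__11222[2]1   (P,2)→(P,1,R)
state=P head=6 tape=__112221[1]   (P,1)→(P,1,L)
state=P head=5 tape=__11222[1]1   (P,1)→(P,1,L)
state=P head=4 tape=__1122[2]11   (P,2)→(P,1,R)
state=P head=5 tape=__11221[1]1   (P,1)→(P,1,L)
state=P head=4 tape=__1122[1]11   (P,1)→(P,1,L)
state=P head=3 tape=__112[2]111   (P,2)→(P,1,R)
state=P head=4 tape=__1121[1]11   (P,1)→(P,1,L)
state=P head=3 tape=__112[1]111   (P,1)→(P,1,L)
state=P head=2 tape=__11[2]1111   (P,2)→(P,1,R)
state=P head=3 tape=__111[1]111   (P,1)→(P,1,L)
state=P head=2 tape=__11[1]1111   (P,1)→(P,1,L)
state=P head=1 tape=__1[1]11111   (P,1)→(P,1,L)
state=P head=0 tape=__[1]111111   (P,1)→(P,1,L)
state=P head=-1 tape=_[_]1111111   (P,_)→(Q,_,L)
state=Q head=-2 tape=[_]_1111111   (Q,_)→(Q,1,R)
state=Q head=-1 tape=1[_]1111111   (Q,_)→(Q,1,R)
state=Q head=0 tape=11[1]111111   (Q,1)→(R,_,L)
state=R head=-1 tape=1[1]_111111   (R,1)→(P,2,R)
state=P head=0 tape=12[_]111111   (P,_)→(Q,_,L)
state=Q head=-1 tape=1[2]_111111
The non-blank tape span at halt is 12_111111.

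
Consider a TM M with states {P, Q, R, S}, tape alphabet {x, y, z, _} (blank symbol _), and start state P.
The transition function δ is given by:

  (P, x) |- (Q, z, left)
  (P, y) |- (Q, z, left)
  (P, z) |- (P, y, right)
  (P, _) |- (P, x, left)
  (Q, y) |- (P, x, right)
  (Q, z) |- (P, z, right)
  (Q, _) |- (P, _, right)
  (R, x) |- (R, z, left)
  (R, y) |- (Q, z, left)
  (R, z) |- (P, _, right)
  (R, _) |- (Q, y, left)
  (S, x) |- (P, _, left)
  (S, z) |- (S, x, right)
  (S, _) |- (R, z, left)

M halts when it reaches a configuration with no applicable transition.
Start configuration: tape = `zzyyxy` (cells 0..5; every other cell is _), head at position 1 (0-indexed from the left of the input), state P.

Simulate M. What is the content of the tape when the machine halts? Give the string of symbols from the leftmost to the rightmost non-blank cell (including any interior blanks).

zxxxxzx

P | z[z]yyxy_   read z → write y, move right, go to P
P | zy[y]yxy_   read y → write z, move left, go to Q
Q | z[y]zyxy_   read y → write x, move right, go to P
P | zx[z]yxy_   read z → write y, move right, go to P
P | zxy[y]xy_   read y → write z, move left, go to Q
Q | zx[y]zxy_   read y → write x, move right, go to P
P | zxx[z]xy_   read z → write y, move right, go to P
P | zxxy[x]y_   read x → write z, move left, go to Q
Q | zxx[y]zy_   read y → write x, move right, go to P
P | zxxx[z]y_   read z → write y, move right, go to P
P | zxxxy[y]_   read y → write z, move left, go to Q
Q | zxxx[y]z_   read y → write x, move right, go to P
P | zxxxx[z]_   read z → write y, move right, go to P
P | zxxxxy[_]   read _ → write x, move left, go to P
P | zxxxx[y]x   read y → write z, move left, go to Q
Q | zxxx[x]zx
The non-blank tape span at halt is zxxxxzx.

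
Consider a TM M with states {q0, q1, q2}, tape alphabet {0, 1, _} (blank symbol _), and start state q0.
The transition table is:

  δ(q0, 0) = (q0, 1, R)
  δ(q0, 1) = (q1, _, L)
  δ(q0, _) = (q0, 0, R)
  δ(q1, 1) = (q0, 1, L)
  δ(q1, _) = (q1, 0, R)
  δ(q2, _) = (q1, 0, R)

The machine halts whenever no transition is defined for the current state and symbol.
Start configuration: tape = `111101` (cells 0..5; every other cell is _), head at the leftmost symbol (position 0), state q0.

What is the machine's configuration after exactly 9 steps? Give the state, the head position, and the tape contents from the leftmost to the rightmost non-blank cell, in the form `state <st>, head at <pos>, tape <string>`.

state=q0 head=0 tape=_[1]11101   (q0,1)→(q1,_,L)
state=q1 head=-1 tape=[_]_11101   (q1,_)→(q1,0,R)
state=q1 head=0 tape=0[_]11101   (q1,_)→(q1,0,R)
state=q1 head=1 tape=00[1]1101   (q1,1)→(q0,1,L)
state=q0 head=0 tape=0[0]11101   (q0,0)→(q0,1,R)
state=q0 head=1 tape=01[1]1101   (q0,1)→(q1,_,L)
state=q1 head=0 tape=0[1]_1101   (q1,1)→(q0,1,L)
state=q0 head=-1 tape=[0]1_1101   (q0,0)→(q0,1,R)
state=q0 head=0 tape=1[1]_1101   (q0,1)→(q1,_,L)
state=q1 head=-1 tape=[1]__1101
After 9 steps: state q1, head at -1, tape 1__1101.

state q1, head at -1, tape 1__1101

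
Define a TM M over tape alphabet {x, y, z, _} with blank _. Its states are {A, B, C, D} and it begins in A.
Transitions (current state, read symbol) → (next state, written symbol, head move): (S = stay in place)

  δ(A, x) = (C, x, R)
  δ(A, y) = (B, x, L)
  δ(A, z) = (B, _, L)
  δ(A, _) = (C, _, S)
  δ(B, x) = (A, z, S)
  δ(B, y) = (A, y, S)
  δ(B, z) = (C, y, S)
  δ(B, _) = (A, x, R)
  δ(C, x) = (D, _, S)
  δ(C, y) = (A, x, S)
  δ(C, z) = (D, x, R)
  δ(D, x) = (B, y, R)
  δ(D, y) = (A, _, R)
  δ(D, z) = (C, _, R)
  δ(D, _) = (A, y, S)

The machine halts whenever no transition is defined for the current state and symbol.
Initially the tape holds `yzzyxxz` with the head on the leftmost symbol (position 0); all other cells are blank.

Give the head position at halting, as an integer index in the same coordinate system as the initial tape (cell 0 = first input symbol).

3

A | _[y]zzyxxz   read y → write x, move L, go to B
B | [_]xzzyxxz   read _ → write x, move R, go to A
A | x[x]zzyxxz   read x → write x, move R, go to C
C | xx[z]zyxxz   read z → write x, move R, go to D
D | xxx[z]yxxz   read z → write _, move R, go to C
C | xxx_[y]xxz   read y → write x, move S, go to A
A | xxx_[x]xxz   read x → write x, move R, go to C
C | xxx_x[x]xz   read x → write _, move S, go to D
D | xxx_x[_]xz   read _ → write y, move S, go to A
A | xxx_x[y]xz   read y → write x, move L, go to B
B | xxx_[x]xxz   read x → write z, move S, go to A
A | xxx_[z]xxz   read z → write _, move L, go to B
B | xxx[_]_xxz   read _ → write x, move R, go to A
A | xxxx[_]xxz   read _ → write _, move S, go to C
C | xxxx[_]xxz
At halt the head is at cell 3.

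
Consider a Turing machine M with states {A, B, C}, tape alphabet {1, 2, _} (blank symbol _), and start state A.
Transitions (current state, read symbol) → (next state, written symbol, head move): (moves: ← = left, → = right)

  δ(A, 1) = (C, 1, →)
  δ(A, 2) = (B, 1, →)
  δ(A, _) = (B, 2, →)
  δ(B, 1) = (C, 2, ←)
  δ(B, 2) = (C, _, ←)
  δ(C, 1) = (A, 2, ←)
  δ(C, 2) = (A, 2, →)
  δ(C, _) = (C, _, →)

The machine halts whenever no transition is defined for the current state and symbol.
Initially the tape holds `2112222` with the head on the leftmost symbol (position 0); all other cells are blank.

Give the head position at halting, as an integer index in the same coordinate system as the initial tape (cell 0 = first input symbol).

0

state=A head=0 tape=__[2]112222   (A,2)→(B,1,→)
state=B head=1 tape=__1[1]12222   (B,1)→(C,2,←)
state=C head=0 tape=__[1]212222   (C,1)→(A,2,←)
state=A head=-1 tape=_[_]2212222   (A,_)→(B,2,→)
state=B head=0 tape=_2[2]212222   (B,2)→(C,_,←)
state=C head=-1 tape=_[2]_212222   (C,2)→(A,2,→)
state=A head=0 tape=_2[_]212222   (A,_)→(B,2,→)
state=B head=1 tape=_22[2]12222   (B,2)→(C,_,←)
state=C head=0 tape=_2[2]_12222   (C,2)→(A,2,→)
state=A head=1 tape=_22[_]12222   (A,_)→(B,2,→)
state=B head=2 tape=_222[1]2222   (B,1)→(C,2,←)
state=C head=1 tape=_22[2]22222   (C,2)→(A,2,→)
state=A head=2 tape=_222[2]2222   (A,2)→(B,1,→)
state=B head=3 tape=_2221[2]222   (B,2)→(C,_,←)
state=C head=2 tape=_222[1]_222   (C,1)→(A,2,←)
state=A head=1 tape=_22[2]2_222   (A,2)→(B,1,→)
state=B head=2 tape=_221[2]_222   (B,2)→(C,_,←)
state=C head=1 tape=_22[1]__222   (C,1)→(A,2,←)
state=A head=0 tape=_2[2]2__222   (A,2)→(B,1,→)
state=B head=1 tape=_21[2]__222   (B,2)→(C,_,←)
state=C head=0 tape=_2[1]___222   (C,1)→(A,2,←)
state=A head=-1 tape=_[2]2___222   (A,2)→(B,1,→)
state=B head=0 tape=_1[2]___222   (B,2)→(C,_,←)
state=C head=-1 tape=_[1]____222   (C,1)→(A,2,←)
state=A head=-2 tape=[_]2____222   (A,_)→(B,2,→)
state=B head=-1 tape=2[2]____222   (B,2)→(C,_,←)
state=C head=-2 tape=[2]_____222   (C,2)→(A,2,→)
state=A head=-1 tape=2[_]____222   (A,_)→(B,2,→)
state=B head=0 tape=22[_]___222
At halt the head is at cell 0.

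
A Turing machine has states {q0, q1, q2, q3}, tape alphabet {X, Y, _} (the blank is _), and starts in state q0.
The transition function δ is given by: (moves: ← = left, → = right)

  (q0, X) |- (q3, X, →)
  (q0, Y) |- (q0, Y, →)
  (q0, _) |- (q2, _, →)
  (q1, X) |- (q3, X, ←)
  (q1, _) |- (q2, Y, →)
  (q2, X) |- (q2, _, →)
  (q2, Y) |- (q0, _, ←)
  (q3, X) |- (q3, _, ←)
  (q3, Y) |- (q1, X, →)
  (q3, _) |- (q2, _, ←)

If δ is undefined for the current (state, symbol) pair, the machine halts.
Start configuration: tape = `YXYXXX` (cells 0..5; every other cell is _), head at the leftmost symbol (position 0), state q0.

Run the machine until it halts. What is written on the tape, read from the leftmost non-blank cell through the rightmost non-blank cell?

XY_XXX

state=q0 head=0 tape=[Y]XYXXX   (q0,Y)→(q0,Y,→)
state=q0 head=1 tape=Y[X]YXXX   (q0,X)→(q3,X,→)
state=q3 head=2 tape=YX[Y]XXX   (q3,Y)→(q1,X,→)
state=q1 head=3 tape=YXX[X]XX   (q1,X)→(q3,X,←)
state=q3 head=2 tape=YX[X]XXX   (q3,X)→(q3,_,←)
state=q3 head=1 tape=Y[X]_XXX   (q3,X)→(q3,_,←)
state=q3 head=0 tape=[Y]__XXX   (q3,Y)→(q1,X,→)
state=q1 head=1 tape=X[_]_XXX   (q1,_)→(q2,Y,→)
state=q2 head=2 tape=XY[_]XXX
The non-blank tape span at halt is XY_XXX.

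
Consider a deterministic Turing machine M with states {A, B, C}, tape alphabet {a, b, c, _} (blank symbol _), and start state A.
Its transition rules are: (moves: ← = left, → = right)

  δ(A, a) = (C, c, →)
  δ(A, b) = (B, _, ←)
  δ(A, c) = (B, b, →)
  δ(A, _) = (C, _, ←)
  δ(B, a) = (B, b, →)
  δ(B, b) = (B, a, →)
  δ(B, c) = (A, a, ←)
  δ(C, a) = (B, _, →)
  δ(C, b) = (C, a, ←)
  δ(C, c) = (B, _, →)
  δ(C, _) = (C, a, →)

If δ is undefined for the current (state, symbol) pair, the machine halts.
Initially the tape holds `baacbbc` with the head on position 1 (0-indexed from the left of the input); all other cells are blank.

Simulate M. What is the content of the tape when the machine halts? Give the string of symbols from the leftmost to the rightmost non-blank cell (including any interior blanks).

b__abbc

A | b[a]acbbc   read a → write c, move →, go to C
C | bc[a]cbbc   read a → write _, move →, go to B
B | bc_[c]bbc   read c → write a, move ←, go to A
A | bc[_]abbc   read _ → write _, move ←, go to C
C | b[c]_abbc   read c → write _, move →, go to B
B | b_[_]abbc
The non-blank tape span at halt is b__abbc.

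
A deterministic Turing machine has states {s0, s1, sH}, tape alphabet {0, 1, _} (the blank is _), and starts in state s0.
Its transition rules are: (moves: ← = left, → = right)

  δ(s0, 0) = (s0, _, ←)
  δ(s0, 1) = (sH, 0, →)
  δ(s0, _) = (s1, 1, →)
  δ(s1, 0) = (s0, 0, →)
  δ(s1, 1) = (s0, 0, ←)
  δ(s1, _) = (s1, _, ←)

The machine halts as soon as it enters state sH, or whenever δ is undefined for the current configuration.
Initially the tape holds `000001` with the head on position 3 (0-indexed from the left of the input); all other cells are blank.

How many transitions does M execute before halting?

s0 | __000[0]01   read 0 → write _, move ←, go to s0
s0 | __00[0]_01   read 0 → write _, move ←, go to s0
s0 | __0[0]__01   read 0 → write _, move ←, go to s0
s0 | __[0]___01   read 0 → write _, move ←, go to s0
s0 | _[_]____01   read _ → write 1, move →, go to s1
s1 | _1[_]___01   read _ → write _, move ←, go to s1
s1 | _[1]____01   read 1 → write 0, move ←, go to s0
s0 | [_]0____01   read _ → write 1, move →, go to s1
s1 | 1[0]____01   read 0 → write 0, move →, go to s0
s0 | 10[_]___01   read _ → write 1, move →, go to s1
s1 | 101[_]__01   read _ → write _, move ←, go to s1
s1 | 10[1]___01   read 1 → write 0, move ←, go to s0
s0 | 1[0]0___01   read 0 → write _, move ←, go to s0
s0 | [1]_0___01   read 1 → write 0, move →, go to sH
sH | 0[_]0___01
M halts after 14 transitions.

14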